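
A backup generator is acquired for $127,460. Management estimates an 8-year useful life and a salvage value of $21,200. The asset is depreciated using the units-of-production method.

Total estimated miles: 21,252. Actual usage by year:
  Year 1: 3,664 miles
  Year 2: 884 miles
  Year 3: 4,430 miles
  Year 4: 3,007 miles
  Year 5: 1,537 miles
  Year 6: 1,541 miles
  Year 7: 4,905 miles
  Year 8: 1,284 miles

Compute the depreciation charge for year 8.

Depreciable base = $127,460 − $21,200 = $106,260.
Rate = $106,260 / 21,252 miles = $5 per mile.
Year 1: 3,664 × $5 = $18,320. Book value $109,140.
Year 2: 884 × $5 = $4,420. Book value $104,720.
Year 3: 4,430 × $5 = $22,150. Book value $82,570.
Year 4: 3,007 × $5 = $15,035. Book value $67,535.
Year 5: 1,537 × $5 = $7,685. Book value $59,850.
Year 6: 1,541 × $5 = $7,705. Book value $52,145.
Year 7: 4,905 × $5 = $24,525. Book value $27,620.
Year 8: 1,284 × $5 = $6,420. Book value $21,200.

$6,420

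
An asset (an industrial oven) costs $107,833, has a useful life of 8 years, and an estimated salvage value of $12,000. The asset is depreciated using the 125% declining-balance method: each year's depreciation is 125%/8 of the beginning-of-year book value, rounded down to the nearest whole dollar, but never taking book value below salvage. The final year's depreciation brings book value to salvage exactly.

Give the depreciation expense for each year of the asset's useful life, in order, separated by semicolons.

Depreciable base = $107,833 − $12,000 = $95,833.
Year 1: ⌊$107,833 × 125%/8⌋ = $16,848. Book value $90,985.
Year 2: ⌊$90,985 × 125%/8⌋ = $14,216. Book value $76,769.
Year 3: ⌊$76,769 × 125%/8⌋ = $11,995. Book value $64,774.
Year 4: ⌊$64,774 × 125%/8⌋ = $10,120. Book value $54,654.
Year 5: ⌊$54,654 × 125%/8⌋ = $8,539. Book value $46,115.
Year 6: ⌊$46,115 × 125%/8⌋ = $7,205. Book value $38,910.
Year 7: ⌊$38,910 × 125%/8⌋ = $6,079. Book value $32,831.
Year 8 (final): $32,831 − $12,000 = $20,831. Book value $12,000.

$16,848; $14,216; $11,995; $10,120; $8,539; $7,205; $6,079; $20,831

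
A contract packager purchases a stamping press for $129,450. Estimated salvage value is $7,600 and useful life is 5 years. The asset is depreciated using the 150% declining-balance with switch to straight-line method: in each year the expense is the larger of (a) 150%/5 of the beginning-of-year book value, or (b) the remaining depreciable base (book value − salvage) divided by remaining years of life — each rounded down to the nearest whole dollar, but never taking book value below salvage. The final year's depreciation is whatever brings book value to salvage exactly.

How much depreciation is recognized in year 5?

$18,401

Depreciable base = $129,450 − $7,600 = $121,850.
Year 1: DB = ⌊$129,450 × 150%/5⌋ = $38,835; SL = ⌊$121,850/5⌋ = $24,370 → take DB $38,835. Book value $90,615.
Year 2: DB = ⌊$90,615 × 150%/5⌋ = $27,184; SL = ⌊$83,015/4⌋ = $20,753 → take DB $27,184. Book value $63,431.
Year 3: DB = ⌊$63,431 × 150%/5⌋ = $19,029; SL = ⌊$55,831/3⌋ = $18,610 → take DB $19,029. Book value $44,402.
Year 4: DB = ⌊$44,402 × 150%/5⌋ = $13,320; SL = ⌊$36,802/2⌋ = $18,401 → take SL $18,401. Book value $26,001.
Year 5 (final): $26,001 − $7,600 = $18,401. Book value $7,600.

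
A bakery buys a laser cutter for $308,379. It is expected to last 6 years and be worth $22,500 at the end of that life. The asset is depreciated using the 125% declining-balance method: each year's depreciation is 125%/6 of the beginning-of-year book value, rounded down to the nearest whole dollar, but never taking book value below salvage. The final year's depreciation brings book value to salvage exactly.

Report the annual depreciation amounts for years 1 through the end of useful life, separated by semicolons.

$64,245; $50,861; $40,265; $31,876; $25,235; $73,397

Depreciable base = $308,379 − $22,500 = $285,879.
Year 1: ⌊$308,379 × 125%/6⌋ = $64,245. Book value $244,134.
Year 2: ⌊$244,134 × 125%/6⌋ = $50,861. Book value $193,273.
Year 3: ⌊$193,273 × 125%/6⌋ = $40,265. Book value $153,008.
Year 4: ⌊$153,008 × 125%/6⌋ = $31,876. Book value $121,132.
Year 5: ⌊$121,132 × 125%/6⌋ = $25,235. Book value $95,897.
Year 6 (final): $95,897 − $22,500 = $73,397. Book value $22,500.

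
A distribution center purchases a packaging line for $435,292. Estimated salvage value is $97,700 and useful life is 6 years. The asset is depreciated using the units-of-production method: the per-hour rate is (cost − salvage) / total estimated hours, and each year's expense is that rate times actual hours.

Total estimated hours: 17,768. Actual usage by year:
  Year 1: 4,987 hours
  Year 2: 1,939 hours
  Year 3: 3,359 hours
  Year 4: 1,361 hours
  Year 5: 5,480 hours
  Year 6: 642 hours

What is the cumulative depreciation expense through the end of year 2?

$131,594

Depreciable base = $435,292 − $97,700 = $337,592.
Rate = $337,592 / 17,768 hours = $19 per hour.
Year 1: 4,987 × $19 = $94,753. Book value $340,539.
Year 2: 1,939 × $19 = $36,841. Book value $303,698.
Accumulated through year 2 = $435,292 − $303,698 = $131,594.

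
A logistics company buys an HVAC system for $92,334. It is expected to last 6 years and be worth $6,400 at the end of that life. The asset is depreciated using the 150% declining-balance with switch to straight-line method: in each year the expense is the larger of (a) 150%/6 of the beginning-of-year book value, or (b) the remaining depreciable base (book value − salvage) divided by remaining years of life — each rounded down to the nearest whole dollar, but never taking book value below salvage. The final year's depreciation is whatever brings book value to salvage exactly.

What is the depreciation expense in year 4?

Depreciable base = $92,334 − $6,400 = $85,934.
Year 1: DB = ⌊$92,334 × 150%/6⌋ = $23,083; SL = ⌊$85,934/6⌋ = $14,322 → take DB $23,083. Book value $69,251.
Year 2: DB = ⌊$69,251 × 150%/6⌋ = $17,312; SL = ⌊$62,851/5⌋ = $12,570 → take DB $17,312. Book value $51,939.
Year 3: DB = ⌊$51,939 × 150%/6⌋ = $12,984; SL = ⌊$45,539/4⌋ = $11,384 → take DB $12,984. Book value $38,955.
Year 4: DB = ⌊$38,955 × 150%/6⌋ = $9,738; SL = ⌊$32,555/3⌋ = $10,851 → take SL $10,851. Book value $28,104.

$10,851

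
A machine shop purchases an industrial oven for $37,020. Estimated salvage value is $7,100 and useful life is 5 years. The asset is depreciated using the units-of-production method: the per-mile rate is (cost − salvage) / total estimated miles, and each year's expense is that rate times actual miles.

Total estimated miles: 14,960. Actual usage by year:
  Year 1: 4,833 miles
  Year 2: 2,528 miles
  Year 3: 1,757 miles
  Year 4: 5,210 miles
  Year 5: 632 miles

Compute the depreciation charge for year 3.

$3,514

Depreciable base = $37,020 − $7,100 = $29,920.
Rate = $29,920 / 14,960 miles = $2 per mile.
Year 1: 4,833 × $2 = $9,666. Book value $27,354.
Year 2: 2,528 × $2 = $5,056. Book value $22,298.
Year 3: 1,757 × $2 = $3,514. Book value $18,784.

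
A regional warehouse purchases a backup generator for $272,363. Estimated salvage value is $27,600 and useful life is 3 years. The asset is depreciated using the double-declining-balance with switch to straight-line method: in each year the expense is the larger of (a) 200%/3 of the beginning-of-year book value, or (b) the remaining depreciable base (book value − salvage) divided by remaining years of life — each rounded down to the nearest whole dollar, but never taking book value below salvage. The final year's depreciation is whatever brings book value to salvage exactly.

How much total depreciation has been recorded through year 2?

$242,100

Depreciable base = $272,363 − $27,600 = $244,763.
Year 1: DB = ⌊$272,363 × 200%/3⌋ = $181,575; SL = ⌊$244,763/3⌋ = $81,587 → take DB $181,575. Book value $90,788.
Year 2: DB = ⌊$90,788 × 200%/3⌋ = $60,525; SL = ⌊$63,188/2⌋ = $31,594 → take DB $60,525. Book value $30,263.
Accumulated through year 2 = $272,363 − $30,263 = $242,100.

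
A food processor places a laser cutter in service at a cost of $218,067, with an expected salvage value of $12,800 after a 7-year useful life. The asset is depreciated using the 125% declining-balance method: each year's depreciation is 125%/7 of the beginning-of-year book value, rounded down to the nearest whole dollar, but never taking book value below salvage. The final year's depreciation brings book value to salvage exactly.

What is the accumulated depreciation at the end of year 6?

$151,076

Depreciable base = $218,067 − $12,800 = $205,267.
Year 1: ⌊$218,067 × 125%/7⌋ = $38,940. Book value $179,127.
Year 2: ⌊$179,127 × 125%/7⌋ = $31,986. Book value $147,141.
Year 3: ⌊$147,141 × 125%/7⌋ = $26,275. Book value $120,866.
Year 4: ⌊$120,866 × 125%/7⌋ = $21,583. Book value $99,283.
Year 5: ⌊$99,283 × 125%/7⌋ = $17,729. Book value $81,554.
Year 6: ⌊$81,554 × 125%/7⌋ = $14,563. Book value $66,991.
Accumulated through year 6 = $218,067 − $66,991 = $151,076.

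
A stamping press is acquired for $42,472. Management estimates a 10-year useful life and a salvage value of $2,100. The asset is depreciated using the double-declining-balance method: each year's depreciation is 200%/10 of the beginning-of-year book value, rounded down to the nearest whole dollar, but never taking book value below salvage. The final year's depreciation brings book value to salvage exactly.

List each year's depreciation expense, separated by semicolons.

$8,494; $6,795; $5,436; $4,349; $3,479; $2,783; $2,227; $1,781; $1,425; $3,603

Depreciable base = $42,472 − $2,100 = $40,372.
Year 1: ⌊$42,472 × 200%/10⌋ = $8,494. Book value $33,978.
Year 2: ⌊$33,978 × 200%/10⌋ = $6,795. Book value $27,183.
Year 3: ⌊$27,183 × 200%/10⌋ = $5,436. Book value $21,747.
Year 4: ⌊$21,747 × 200%/10⌋ = $4,349. Book value $17,398.
Year 5: ⌊$17,398 × 200%/10⌋ = $3,479. Book value $13,919.
Year 6: ⌊$13,919 × 200%/10⌋ = $2,783. Book value $11,136.
Year 7: ⌊$11,136 × 200%/10⌋ = $2,227. Book value $8,909.
Year 8: ⌊$8,909 × 200%/10⌋ = $1,781. Book value $7,128.
Year 9: ⌊$7,128 × 200%/10⌋ = $1,425. Book value $5,703.
Year 10 (final): $5,703 − $2,100 = $3,603. Book value $2,100.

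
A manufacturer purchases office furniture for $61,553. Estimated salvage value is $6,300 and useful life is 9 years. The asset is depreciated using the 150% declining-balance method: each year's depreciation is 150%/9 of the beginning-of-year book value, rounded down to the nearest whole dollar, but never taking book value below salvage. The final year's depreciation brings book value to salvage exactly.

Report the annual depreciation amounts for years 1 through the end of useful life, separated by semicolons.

Depreciable base = $61,553 − $6,300 = $55,253.
Year 1: ⌊$61,553 × 150%/9⌋ = $10,258. Book value $51,295.
Year 2: ⌊$51,295 × 150%/9⌋ = $8,549. Book value $42,746.
Year 3: ⌊$42,746 × 150%/9⌋ = $7,124. Book value $35,622.
Year 4: ⌊$35,622 × 150%/9⌋ = $5,937. Book value $29,685.
Year 5: ⌊$29,685 × 150%/9⌋ = $4,947. Book value $24,738.
Year 6: ⌊$24,738 × 150%/9⌋ = $4,123. Book value $20,615.
Year 7: ⌊$20,615 × 150%/9⌋ = $3,435. Book value $17,180.
Year 8: ⌊$17,180 × 150%/9⌋ = $2,863. Book value $14,317.
Year 9 (final): $14,317 − $6,300 = $8,017. Book value $6,300.

$10,258; $8,549; $7,124; $5,937; $4,947; $4,123; $3,435; $2,863; $8,017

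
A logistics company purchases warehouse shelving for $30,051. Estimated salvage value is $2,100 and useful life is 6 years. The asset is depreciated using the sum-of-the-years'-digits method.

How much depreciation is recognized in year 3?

Depreciable base = $30,051 − $2,100 = $27,951.
Sum of the years' digits = 6+5+4+3+2+1 = 21.
Year 1: $27,951 × 6/21 = $7,986. Book value $22,065.
Year 2: $27,951 × 5/21 = $6,655. Book value $15,410.
Year 3: $27,951 × 4/21 = $5,324. Book value $10,086.

$5,324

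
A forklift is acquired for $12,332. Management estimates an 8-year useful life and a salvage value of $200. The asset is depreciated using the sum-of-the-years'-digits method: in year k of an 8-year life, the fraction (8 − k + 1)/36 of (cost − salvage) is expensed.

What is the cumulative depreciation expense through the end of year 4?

$8,762

Depreciable base = $12,332 − $200 = $12,132.
Sum of the years' digits = 8+7+6+5+4+3+2+1 = 36.
Year 1: $12,132 × 8/36 = $2,696. Book value $9,636.
Year 2: $12,132 × 7/36 = $2,359. Book value $7,277.
Year 3: $12,132 × 6/36 = $2,022. Book value $5,255.
Year 4: $12,132 × 5/36 = $1,685. Book value $3,570.
Accumulated through year 4 = $12,332 − $3,570 = $8,762.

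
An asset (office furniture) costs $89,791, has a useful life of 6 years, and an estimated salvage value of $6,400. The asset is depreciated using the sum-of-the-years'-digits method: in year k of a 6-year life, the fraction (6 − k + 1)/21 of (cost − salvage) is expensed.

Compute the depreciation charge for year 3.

Depreciable base = $89,791 − $6,400 = $83,391.
Sum of the years' digits = 6+5+4+3+2+1 = 21.
Year 1: $83,391 × 6/21 = $23,826. Book value $65,965.
Year 2: $83,391 × 5/21 = $19,855. Book value $46,110.
Year 3: $83,391 × 4/21 = $15,884. Book value $30,226.

$15,884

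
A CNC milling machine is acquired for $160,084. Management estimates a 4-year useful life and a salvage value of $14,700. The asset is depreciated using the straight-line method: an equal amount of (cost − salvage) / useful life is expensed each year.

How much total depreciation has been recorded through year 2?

$72,692

Depreciable base = $160,084 − $14,700 = $145,384.
Annual expense = $145,384 / 4 = $36,346.
End of year 1: book value $123,738.
End of year 2: book value $87,392.
Accumulated through year 2 = $160,084 − $87,392 = $72,692.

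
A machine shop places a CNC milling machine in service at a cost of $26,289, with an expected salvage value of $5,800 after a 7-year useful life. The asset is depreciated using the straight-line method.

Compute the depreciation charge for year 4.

$2,927

Depreciable base = $26,289 − $5,800 = $20,489.
Annual expense = $20,489 / 7 = $2,927.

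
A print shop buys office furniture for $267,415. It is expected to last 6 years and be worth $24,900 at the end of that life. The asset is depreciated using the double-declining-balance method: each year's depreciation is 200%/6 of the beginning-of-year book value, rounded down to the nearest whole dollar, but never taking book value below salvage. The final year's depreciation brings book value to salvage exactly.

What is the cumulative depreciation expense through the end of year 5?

Depreciable base = $267,415 − $24,900 = $242,515.
Year 1: ⌊$267,415 × 200%/6⌋ = $89,138. Book value $178,277.
Year 2: ⌊$178,277 × 200%/6⌋ = $59,425. Book value $118,852.
Year 3: ⌊$118,852 × 200%/6⌋ = $39,617. Book value $79,235.
Year 4: ⌊$79,235 × 200%/6⌋ = $26,411. Book value $52,824.
Year 5: ⌊$52,824 × 200%/6⌋ = $17,608. Book value $35,216.
Accumulated through year 5 = $267,415 − $35,216 = $232,199.

$232,199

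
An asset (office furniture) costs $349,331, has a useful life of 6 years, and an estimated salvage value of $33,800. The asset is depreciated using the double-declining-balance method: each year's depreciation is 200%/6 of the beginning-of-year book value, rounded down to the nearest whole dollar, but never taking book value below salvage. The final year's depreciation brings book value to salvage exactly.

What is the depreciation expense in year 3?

$51,753

Depreciable base = $349,331 − $33,800 = $315,531.
Year 1: ⌊$349,331 × 200%/6⌋ = $116,443. Book value $232,888.
Year 2: ⌊$232,888 × 200%/6⌋ = $77,629. Book value $155,259.
Year 3: ⌊$155,259 × 200%/6⌋ = $51,753. Book value $103,506.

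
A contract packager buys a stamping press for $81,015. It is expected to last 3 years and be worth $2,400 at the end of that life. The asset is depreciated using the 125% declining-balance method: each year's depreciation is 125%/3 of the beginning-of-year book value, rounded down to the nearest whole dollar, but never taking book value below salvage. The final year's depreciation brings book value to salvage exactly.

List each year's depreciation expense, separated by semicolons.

Depreciable base = $81,015 − $2,400 = $78,615.
Year 1: ⌊$81,015 × 125%/3⌋ = $33,756. Book value $47,259.
Year 2: ⌊$47,259 × 125%/3⌋ = $19,691. Book value $27,568.
Year 3 (final): $27,568 − $2,400 = $25,168. Book value $2,400.

$33,756; $19,691; $25,168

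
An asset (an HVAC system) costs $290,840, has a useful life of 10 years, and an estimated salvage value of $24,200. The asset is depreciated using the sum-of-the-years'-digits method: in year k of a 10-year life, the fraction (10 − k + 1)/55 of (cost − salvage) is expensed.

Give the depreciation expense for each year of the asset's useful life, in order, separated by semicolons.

Depreciable base = $290,840 − $24,200 = $266,640.
Sum of the years' digits = 10+9+8+7+6+5+4+3+2+1 = 55.
Year 1: $266,640 × 10/55 = $48,480. Book value $242,360.
Year 2: $266,640 × 9/55 = $43,632. Book value $198,728.
Year 3: $266,640 × 8/55 = $38,784. Book value $159,944.
Year 4: $266,640 × 7/55 = $33,936. Book value $126,008.
Year 5: $266,640 × 6/55 = $29,088. Book value $96,920.
Year 6: $266,640 × 5/55 = $24,240. Book value $72,680.
Year 7: $266,640 × 4/55 = $19,392. Book value $53,288.
Year 8: $266,640 × 3/55 = $14,544. Book value $38,744.
Year 9: $266,640 × 2/55 = $9,696. Book value $29,048.
Year 10: $266,640 × 1/55 = $4,848. Book value $24,200.

$48,480; $43,632; $38,784; $33,936; $29,088; $24,240; $19,392; $14,544; $9,696; $4,848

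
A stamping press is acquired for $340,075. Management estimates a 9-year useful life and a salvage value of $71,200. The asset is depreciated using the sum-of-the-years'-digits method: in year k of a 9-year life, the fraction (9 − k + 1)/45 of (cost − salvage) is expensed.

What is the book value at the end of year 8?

Depreciable base = $340,075 − $71,200 = $268,875.
Sum of the years' digits = 9+8+7+6+5+4+3+2+1 = 45.
Year 1: $268,875 × 9/45 = $53,775. Book value $286,300.
Year 2: $268,875 × 8/45 = $47,800. Book value $238,500.
Year 3: $268,875 × 7/45 = $41,825. Book value $196,675.
Year 4: $268,875 × 6/45 = $35,850. Book value $160,825.
Year 5: $268,875 × 5/45 = $29,875. Book value $130,950.
Year 6: $268,875 × 4/45 = $23,900. Book value $107,050.
Year 7: $268,875 × 3/45 = $17,925. Book value $89,125.
Year 8: $268,875 × 2/45 = $11,950. Book value $77,175.

$77,175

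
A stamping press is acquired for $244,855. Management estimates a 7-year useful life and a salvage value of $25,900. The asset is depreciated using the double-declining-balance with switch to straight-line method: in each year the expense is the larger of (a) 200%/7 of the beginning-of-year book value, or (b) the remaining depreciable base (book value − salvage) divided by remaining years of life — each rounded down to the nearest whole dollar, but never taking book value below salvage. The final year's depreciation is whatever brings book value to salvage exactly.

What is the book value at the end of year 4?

$63,739

Depreciable base = $244,855 − $25,900 = $218,955.
Year 1: DB = ⌊$244,855 × 200%/7⌋ = $69,958; SL = ⌊$218,955/7⌋ = $31,279 → take DB $69,958. Book value $174,897.
Year 2: DB = ⌊$174,897 × 200%/7⌋ = $49,970; SL = ⌊$148,997/6⌋ = $24,832 → take DB $49,970. Book value $124,927.
Year 3: DB = ⌊$124,927 × 200%/7⌋ = $35,693; SL = ⌊$99,027/5⌋ = $19,805 → take DB $35,693. Book value $89,234.
Year 4: DB = ⌊$89,234 × 200%/7⌋ = $25,495; SL = ⌊$63,334/4⌋ = $15,833 → take DB $25,495. Book value $63,739.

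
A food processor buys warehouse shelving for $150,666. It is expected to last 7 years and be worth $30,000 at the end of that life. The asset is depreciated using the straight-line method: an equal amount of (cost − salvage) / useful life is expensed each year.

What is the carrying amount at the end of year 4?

Depreciable base = $150,666 − $30,000 = $120,666.
Annual expense = $120,666 / 7 = $17,238.
End of year 1: book value $133,428.
End of year 2: book value $116,190.
End of year 3: book value $98,952.
End of year 4: book value $81,714.

$81,714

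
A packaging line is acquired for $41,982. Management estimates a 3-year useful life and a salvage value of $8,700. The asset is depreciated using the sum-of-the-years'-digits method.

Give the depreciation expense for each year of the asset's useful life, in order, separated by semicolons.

$16,641; $11,094; $5,547

Depreciable base = $41,982 − $8,700 = $33,282.
Sum of the years' digits = 3+2+1 = 6.
Year 1: $33,282 × 3/6 = $16,641. Book value $25,341.
Year 2: $33,282 × 2/6 = $11,094. Book value $14,247.
Year 3: $33,282 × 1/6 = $5,547. Book value $8,700.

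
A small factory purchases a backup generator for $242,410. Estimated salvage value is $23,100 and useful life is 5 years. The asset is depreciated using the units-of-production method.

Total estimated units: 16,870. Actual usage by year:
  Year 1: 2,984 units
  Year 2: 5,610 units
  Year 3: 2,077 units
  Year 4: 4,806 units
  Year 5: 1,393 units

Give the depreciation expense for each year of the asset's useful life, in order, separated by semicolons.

$38,792; $72,930; $27,001; $62,478; $18,109

Depreciable base = $242,410 − $23,100 = $219,310.
Rate = $219,310 / 16,870 units = $13 per unit.
Year 1: 2,984 × $13 = $38,792. Book value $203,618.
Year 2: 5,610 × $13 = $72,930. Book value $130,688.
Year 3: 2,077 × $13 = $27,001. Book value $103,687.
Year 4: 4,806 × $13 = $62,478. Book value $41,209.
Year 5: 1,393 × $13 = $18,109. Book value $23,100.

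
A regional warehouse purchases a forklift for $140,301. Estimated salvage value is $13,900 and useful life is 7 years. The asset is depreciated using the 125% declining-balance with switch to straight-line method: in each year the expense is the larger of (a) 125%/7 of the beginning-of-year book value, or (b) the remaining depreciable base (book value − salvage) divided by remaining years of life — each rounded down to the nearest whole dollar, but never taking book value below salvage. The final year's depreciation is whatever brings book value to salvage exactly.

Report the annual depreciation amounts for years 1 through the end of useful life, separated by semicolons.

$25,053; $20,580; $16,905; $15,965; $15,966; $15,966; $15,966

Depreciable base = $140,301 − $13,900 = $126,401.
Year 1: DB = ⌊$140,301 × 125%/7⌋ = $25,053; SL = ⌊$126,401/7⌋ = $18,057 → take DB $25,053. Book value $115,248.
Year 2: DB = ⌊$115,248 × 125%/7⌋ = $20,580; SL = ⌊$101,348/6⌋ = $16,891 → take DB $20,580. Book value $94,668.
Year 3: DB = ⌊$94,668 × 125%/7⌋ = $16,905; SL = ⌊$80,768/5⌋ = $16,153 → take DB $16,905. Book value $77,763.
Year 4: DB = ⌊$77,763 × 125%/7⌋ = $13,886; SL = ⌊$63,863/4⌋ = $15,965 → take SL $15,965. Book value $61,798.
Year 5: DB = ⌊$61,798 × 125%/7⌋ = $11,035; SL = ⌊$47,898/3⌋ = $15,966 → take SL $15,966. Book value $45,832.
Year 6: DB = ⌊$45,832 × 125%/7⌋ = $8,184; SL = ⌊$31,932/2⌋ = $15,966 → take SL $15,966. Book value $29,866.
Year 7 (final): $29,866 − $13,900 = $15,966. Book value $13,900.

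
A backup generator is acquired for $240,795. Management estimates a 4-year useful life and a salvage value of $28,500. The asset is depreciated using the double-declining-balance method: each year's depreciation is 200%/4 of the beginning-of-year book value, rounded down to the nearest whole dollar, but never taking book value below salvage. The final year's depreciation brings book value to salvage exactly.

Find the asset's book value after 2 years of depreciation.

Depreciable base = $240,795 − $28,500 = $212,295.
Year 1: ⌊$240,795 × 200%/4⌋ = $120,397. Book value $120,398.
Year 2: ⌊$120,398 × 200%/4⌋ = $60,199. Book value $60,199.

$60,199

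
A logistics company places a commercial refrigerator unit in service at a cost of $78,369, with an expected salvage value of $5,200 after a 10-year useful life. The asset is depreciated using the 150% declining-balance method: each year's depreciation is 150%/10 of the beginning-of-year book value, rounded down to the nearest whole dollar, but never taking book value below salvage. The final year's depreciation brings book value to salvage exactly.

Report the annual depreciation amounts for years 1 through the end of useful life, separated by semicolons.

$11,755; $9,992; $8,493; $7,219; $6,136; $5,216; $4,433; $3,768; $3,203; $12,954

Depreciable base = $78,369 − $5,200 = $73,169.
Year 1: ⌊$78,369 × 150%/10⌋ = $11,755. Book value $66,614.
Year 2: ⌊$66,614 × 150%/10⌋ = $9,992. Book value $56,622.
Year 3: ⌊$56,622 × 150%/10⌋ = $8,493. Book value $48,129.
Year 4: ⌊$48,129 × 150%/10⌋ = $7,219. Book value $40,910.
Year 5: ⌊$40,910 × 150%/10⌋ = $6,136. Book value $34,774.
Year 6: ⌊$34,774 × 150%/10⌋ = $5,216. Book value $29,558.
Year 7: ⌊$29,558 × 150%/10⌋ = $4,433. Book value $25,125.
Year 8: ⌊$25,125 × 150%/10⌋ = $3,768. Book value $21,357.
Year 9: ⌊$21,357 × 150%/10⌋ = $3,203. Book value $18,154.
Year 10 (final): $18,154 − $5,200 = $12,954. Book value $5,200.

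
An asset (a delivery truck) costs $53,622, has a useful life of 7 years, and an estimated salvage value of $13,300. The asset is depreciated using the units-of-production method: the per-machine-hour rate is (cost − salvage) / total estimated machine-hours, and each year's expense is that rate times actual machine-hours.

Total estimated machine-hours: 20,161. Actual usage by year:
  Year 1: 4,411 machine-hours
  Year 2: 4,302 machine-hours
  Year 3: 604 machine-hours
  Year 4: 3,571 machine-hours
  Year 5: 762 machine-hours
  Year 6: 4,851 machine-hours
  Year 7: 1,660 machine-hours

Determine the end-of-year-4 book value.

$27,846

Depreciable base = $53,622 − $13,300 = $40,322.
Rate = $40,322 / 20,161 machine-hours = $2 per machine-hour.
Year 1: 4,411 × $2 = $8,822. Book value $44,800.
Year 2: 4,302 × $2 = $8,604. Book value $36,196.
Year 3: 604 × $2 = $1,208. Book value $34,988.
Year 4: 3,571 × $2 = $7,142. Book value $27,846.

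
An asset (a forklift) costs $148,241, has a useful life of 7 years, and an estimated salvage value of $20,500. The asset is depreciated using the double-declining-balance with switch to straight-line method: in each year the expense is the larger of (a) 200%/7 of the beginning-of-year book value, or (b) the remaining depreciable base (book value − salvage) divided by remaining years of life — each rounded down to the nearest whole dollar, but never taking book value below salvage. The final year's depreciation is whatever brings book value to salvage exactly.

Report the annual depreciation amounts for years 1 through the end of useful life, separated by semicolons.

Depreciable base = $148,241 − $20,500 = $127,741.
Year 1: DB = ⌊$148,241 × 200%/7⌋ = $42,354; SL = ⌊$127,741/7⌋ = $18,248 → take DB $42,354. Book value $105,887.
Year 2: DB = ⌊$105,887 × 200%/7⌋ = $30,253; SL = ⌊$85,387/6⌋ = $14,231 → take DB $30,253. Book value $75,634.
Year 3: DB = ⌊$75,634 × 200%/7⌋ = $21,609; SL = ⌊$55,134/5⌋ = $11,026 → take DB $21,609. Book value $54,025.
Year 4: DB = ⌊$54,025 × 200%/7⌋ = $15,435; SL = ⌊$33,525/4⌋ = $8,381 → take DB $15,435. Book value $38,590.
Year 5: DB = ⌊$38,590 × 200%/7⌋ = $11,025; SL = ⌊$18,090/3⌋ = $6,030 → take DB $11,025. Book value $27,565.
Year 6: DB = ⌊$27,565 × 200%/7⌋ = $7,875; SL = ⌊$7,065/2⌋ = $3,532 → take DB $7,875, capped at $7,065. Book value $20,500.
Year 7 (final): $20,500 − $20,500 = $0. Book value $20,500.

$42,354; $30,253; $21,609; $15,435; $11,025; $7,065; $0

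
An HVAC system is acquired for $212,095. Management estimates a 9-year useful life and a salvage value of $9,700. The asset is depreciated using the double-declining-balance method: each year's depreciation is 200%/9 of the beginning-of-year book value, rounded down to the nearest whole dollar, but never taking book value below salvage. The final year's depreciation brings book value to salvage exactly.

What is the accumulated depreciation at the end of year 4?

Depreciable base = $212,095 − $9,700 = $202,395.
Year 1: ⌊$212,095 × 200%/9⌋ = $47,132. Book value $164,963.
Year 2: ⌊$164,963 × 200%/9⌋ = $36,658. Book value $128,305.
Year 3: ⌊$128,305 × 200%/9⌋ = $28,512. Book value $99,793.
Year 4: ⌊$99,793 × 200%/9⌋ = $22,176. Book value $77,617.
Accumulated through year 4 = $212,095 − $77,617 = $134,478.

$134,478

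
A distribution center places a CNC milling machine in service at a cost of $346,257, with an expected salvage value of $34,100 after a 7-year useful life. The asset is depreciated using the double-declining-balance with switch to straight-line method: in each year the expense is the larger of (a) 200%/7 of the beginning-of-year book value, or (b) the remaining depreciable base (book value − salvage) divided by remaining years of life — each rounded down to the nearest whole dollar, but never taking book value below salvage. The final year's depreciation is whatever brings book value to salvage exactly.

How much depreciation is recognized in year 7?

Depreciable base = $346,257 − $34,100 = $312,157.
Year 1: DB = ⌊$346,257 × 200%/7⌋ = $98,930; SL = ⌊$312,157/7⌋ = $44,593 → take DB $98,930. Book value $247,327.
Year 2: DB = ⌊$247,327 × 200%/7⌋ = $70,664; SL = ⌊$213,227/6⌋ = $35,537 → take DB $70,664. Book value $176,663.
Year 3: DB = ⌊$176,663 × 200%/7⌋ = $50,475; SL = ⌊$142,563/5⌋ = $28,512 → take DB $50,475. Book value $126,188.
Year 4: DB = ⌊$126,188 × 200%/7⌋ = $36,053; SL = ⌊$92,088/4⌋ = $23,022 → take DB $36,053. Book value $90,135.
Year 5: DB = ⌊$90,135 × 200%/7⌋ = $25,752; SL = ⌊$56,035/3⌋ = $18,678 → take DB $25,752. Book value $64,383.
Year 6: DB = ⌊$64,383 × 200%/7⌋ = $18,395; SL = ⌊$30,283/2⌋ = $15,141 → take DB $18,395. Book value $45,988.
Year 7 (final): $45,988 − $34,100 = $11,888. Book value $34,100.

$11,888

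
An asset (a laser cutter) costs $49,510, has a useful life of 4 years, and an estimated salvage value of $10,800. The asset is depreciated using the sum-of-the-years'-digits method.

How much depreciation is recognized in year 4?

$3,871

Depreciable base = $49,510 − $10,800 = $38,710.
Sum of the years' digits = 4+3+2+1 = 10.
Year 1: $38,710 × 4/10 = $15,484. Book value $34,026.
Year 2: $38,710 × 3/10 = $11,613. Book value $22,413.
Year 3: $38,710 × 2/10 = $7,742. Book value $14,671.
Year 4: $38,710 × 1/10 = $3,871. Book value $10,800.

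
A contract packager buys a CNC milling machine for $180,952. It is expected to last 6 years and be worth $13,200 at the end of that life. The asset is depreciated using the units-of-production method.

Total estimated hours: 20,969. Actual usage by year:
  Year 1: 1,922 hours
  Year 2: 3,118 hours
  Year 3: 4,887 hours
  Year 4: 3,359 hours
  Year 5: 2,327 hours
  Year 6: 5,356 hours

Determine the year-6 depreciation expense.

Depreciable base = $180,952 − $13,200 = $167,752.
Rate = $167,752 / 20,969 hours = $8 per hour.
Year 1: 1,922 × $8 = $15,376. Book value $165,576.
Year 2: 3,118 × $8 = $24,944. Book value $140,632.
Year 3: 4,887 × $8 = $39,096. Book value $101,536.
Year 4: 3,359 × $8 = $26,872. Book value $74,664.
Year 5: 2,327 × $8 = $18,616. Book value $56,048.
Year 6: 5,356 × $8 = $42,848. Book value $13,200.

$42,848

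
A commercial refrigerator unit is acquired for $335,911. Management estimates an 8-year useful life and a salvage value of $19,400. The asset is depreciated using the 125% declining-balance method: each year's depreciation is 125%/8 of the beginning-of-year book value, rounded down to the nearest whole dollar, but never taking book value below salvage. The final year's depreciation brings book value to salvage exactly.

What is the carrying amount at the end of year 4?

Depreciable base = $335,911 − $19,400 = $316,511.
Year 1: ⌊$335,911 × 125%/8⌋ = $52,486. Book value $283,425.
Year 2: ⌊$283,425 × 125%/8⌋ = $44,285. Book value $239,140.
Year 3: ⌊$239,140 × 125%/8⌋ = $37,365. Book value $201,775.
Year 4: ⌊$201,775 × 125%/8⌋ = $31,527. Book value $170,248.

$170,248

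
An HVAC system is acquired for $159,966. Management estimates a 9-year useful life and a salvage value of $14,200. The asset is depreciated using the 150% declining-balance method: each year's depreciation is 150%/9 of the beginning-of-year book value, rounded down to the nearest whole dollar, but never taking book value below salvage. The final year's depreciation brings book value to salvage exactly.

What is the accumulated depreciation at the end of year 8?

Depreciable base = $159,966 − $14,200 = $145,766.
Year 1: ⌊$159,966 × 150%/9⌋ = $26,661. Book value $133,305.
Year 2: ⌊$133,305 × 150%/9⌋ = $22,217. Book value $111,088.
Year 3: ⌊$111,088 × 150%/9⌋ = $18,514. Book value $92,574.
Year 4: ⌊$92,574 × 150%/9⌋ = $15,429. Book value $77,145.
Year 5: ⌊$77,145 × 150%/9⌋ = $12,857. Book value $64,288.
Year 6: ⌊$64,288 × 150%/9⌋ = $10,714. Book value $53,574.
Year 7: ⌊$53,574 × 150%/9⌋ = $8,929. Book value $44,645.
Year 8: ⌊$44,645 × 150%/9⌋ = $7,440. Book value $37,205.
Accumulated through year 8 = $159,966 − $37,205 = $122,761.

$122,761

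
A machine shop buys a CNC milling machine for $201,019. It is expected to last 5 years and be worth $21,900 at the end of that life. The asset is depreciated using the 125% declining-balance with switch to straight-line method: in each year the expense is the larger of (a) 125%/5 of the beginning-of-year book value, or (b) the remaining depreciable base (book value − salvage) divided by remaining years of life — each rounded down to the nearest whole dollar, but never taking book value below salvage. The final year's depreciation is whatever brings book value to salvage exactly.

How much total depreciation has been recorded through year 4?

Depreciable base = $201,019 − $21,900 = $179,119.
Year 1: DB = ⌊$201,019 × 125%/5⌋ = $50,254; SL = ⌊$179,119/5⌋ = $35,823 → take DB $50,254. Book value $150,765.
Year 2: DB = ⌊$150,765 × 125%/5⌋ = $37,691; SL = ⌊$128,865/4⌋ = $32,216 → take DB $37,691. Book value $113,074.
Year 3: DB = ⌊$113,074 × 125%/5⌋ = $28,268; SL = ⌊$91,174/3⌋ = $30,391 → take SL $30,391. Book value $82,683.
Year 4: DB = ⌊$82,683 × 125%/5⌋ = $20,670; SL = ⌊$60,783/2⌋ = $30,391 → take SL $30,391. Book value $52,292.
Accumulated through year 4 = $201,019 − $52,292 = $148,727.

$148,727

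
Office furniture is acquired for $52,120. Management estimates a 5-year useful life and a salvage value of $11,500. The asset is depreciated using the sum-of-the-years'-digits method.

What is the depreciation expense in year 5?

Depreciable base = $52,120 − $11,500 = $40,620.
Sum of the years' digits = 5+4+3+2+1 = 15.
Year 1: $40,620 × 5/15 = $13,540. Book value $38,580.
Year 2: $40,620 × 4/15 = $10,832. Book value $27,748.
Year 3: $40,620 × 3/15 = $8,124. Book value $19,624.
Year 4: $40,620 × 2/15 = $5,416. Book value $14,208.
Year 5: $40,620 × 1/15 = $2,708. Book value $11,500.

$2,708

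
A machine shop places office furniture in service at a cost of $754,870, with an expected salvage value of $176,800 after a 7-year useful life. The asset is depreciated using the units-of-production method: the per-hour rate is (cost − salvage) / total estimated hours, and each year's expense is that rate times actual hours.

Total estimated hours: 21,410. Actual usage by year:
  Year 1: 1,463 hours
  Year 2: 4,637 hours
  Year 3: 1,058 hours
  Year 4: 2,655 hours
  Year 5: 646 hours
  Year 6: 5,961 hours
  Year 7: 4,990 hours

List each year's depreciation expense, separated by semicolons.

Depreciable base = $754,870 − $176,800 = $578,070.
Rate = $578,070 / 21,410 hours = $27 per hour.
Year 1: 1,463 × $27 = $39,501. Book value $715,369.
Year 2: 4,637 × $27 = $125,199. Book value $590,170.
Year 3: 1,058 × $27 = $28,566. Book value $561,604.
Year 4: 2,655 × $27 = $71,685. Book value $489,919.
Year 5: 646 × $27 = $17,442. Book value $472,477.
Year 6: 5,961 × $27 = $160,947. Book value $311,530.
Year 7: 4,990 × $27 = $134,730. Book value $176,800.

$39,501; $125,199; $28,566; $71,685; $17,442; $160,947; $134,730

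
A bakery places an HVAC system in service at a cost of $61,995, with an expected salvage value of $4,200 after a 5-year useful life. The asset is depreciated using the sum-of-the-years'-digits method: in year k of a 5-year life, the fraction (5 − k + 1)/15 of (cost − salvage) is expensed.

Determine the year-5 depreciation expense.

Depreciable base = $61,995 − $4,200 = $57,795.
Sum of the years' digits = 5+4+3+2+1 = 15.
Year 1: $57,795 × 5/15 = $19,265. Book value $42,730.
Year 2: $57,795 × 4/15 = $15,412. Book value $27,318.
Year 3: $57,795 × 3/15 = $11,559. Book value $15,759.
Year 4: $57,795 × 2/15 = $7,706. Book value $8,053.
Year 5: $57,795 × 1/15 = $3,853. Book value $4,200.

$3,853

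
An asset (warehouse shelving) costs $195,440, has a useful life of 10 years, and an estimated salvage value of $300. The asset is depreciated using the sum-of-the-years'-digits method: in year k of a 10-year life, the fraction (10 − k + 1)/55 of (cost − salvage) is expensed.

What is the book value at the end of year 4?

Depreciable base = $195,440 − $300 = $195,140.
Sum of the years' digits = 10+9+8+7+6+5+4+3+2+1 = 55.
Year 1: $195,140 × 10/55 = $35,480. Book value $159,960.
Year 2: $195,140 × 9/55 = $31,932. Book value $128,028.
Year 3: $195,140 × 8/55 = $28,384. Book value $99,644.
Year 4: $195,140 × 7/55 = $24,836. Book value $74,808.

$74,808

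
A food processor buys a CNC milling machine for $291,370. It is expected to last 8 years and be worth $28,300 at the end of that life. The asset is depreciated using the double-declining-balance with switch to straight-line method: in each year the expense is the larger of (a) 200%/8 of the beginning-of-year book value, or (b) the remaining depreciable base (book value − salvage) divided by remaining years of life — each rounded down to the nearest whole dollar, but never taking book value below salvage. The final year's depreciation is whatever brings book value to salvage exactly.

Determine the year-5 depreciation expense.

$23,048

Depreciable base = $291,370 − $28,300 = $263,070.
Year 1: DB = ⌊$291,370 × 200%/8⌋ = $72,842; SL = ⌊$263,070/8⌋ = $32,883 → take DB $72,842. Book value $218,528.
Year 2: DB = ⌊$218,528 × 200%/8⌋ = $54,632; SL = ⌊$190,228/7⌋ = $27,175 → take DB $54,632. Book value $163,896.
Year 3: DB = ⌊$163,896 × 200%/8⌋ = $40,974; SL = ⌊$135,596/6⌋ = $22,599 → take DB $40,974. Book value $122,922.
Year 4: DB = ⌊$122,922 × 200%/8⌋ = $30,730; SL = ⌊$94,622/5⌋ = $18,924 → take DB $30,730. Book value $92,192.
Year 5: DB = ⌊$92,192 × 200%/8⌋ = $23,048; SL = ⌊$63,892/4⌋ = $15,973 → take DB $23,048. Book value $69,144.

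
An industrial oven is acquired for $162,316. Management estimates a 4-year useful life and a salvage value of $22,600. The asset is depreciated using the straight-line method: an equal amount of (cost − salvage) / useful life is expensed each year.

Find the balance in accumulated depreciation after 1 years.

$34,929

Depreciable base = $162,316 − $22,600 = $139,716.
Annual expense = $139,716 / 4 = $34,929.
End of year 1: book value $127,387.
Accumulated through year 1 = $162,316 − $127,387 = $34,929.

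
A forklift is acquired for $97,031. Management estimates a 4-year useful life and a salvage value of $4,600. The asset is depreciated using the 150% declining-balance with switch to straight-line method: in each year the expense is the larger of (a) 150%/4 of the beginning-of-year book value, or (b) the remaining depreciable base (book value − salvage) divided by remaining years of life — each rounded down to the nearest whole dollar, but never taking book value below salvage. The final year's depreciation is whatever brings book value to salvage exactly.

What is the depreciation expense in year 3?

Depreciable base = $97,031 − $4,600 = $92,431.
Year 1: DB = ⌊$97,031 × 150%/4⌋ = $36,386; SL = ⌊$92,431/4⌋ = $23,107 → take DB $36,386. Book value $60,645.
Year 2: DB = ⌊$60,645 × 150%/4⌋ = $22,741; SL = ⌊$56,045/3⌋ = $18,681 → take DB $22,741. Book value $37,904.
Year 3: DB = ⌊$37,904 × 150%/4⌋ = $14,214; SL = ⌊$33,304/2⌋ = $16,652 → take SL $16,652. Book value $21,252.

$16,652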